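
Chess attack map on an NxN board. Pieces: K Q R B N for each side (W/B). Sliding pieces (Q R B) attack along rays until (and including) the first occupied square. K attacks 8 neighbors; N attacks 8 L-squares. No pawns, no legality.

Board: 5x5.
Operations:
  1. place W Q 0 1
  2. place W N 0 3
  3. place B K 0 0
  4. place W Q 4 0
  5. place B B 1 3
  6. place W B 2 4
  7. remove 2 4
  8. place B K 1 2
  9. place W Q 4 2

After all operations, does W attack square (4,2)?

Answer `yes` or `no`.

Op 1: place WQ@(0,1)
Op 2: place WN@(0,3)
Op 3: place BK@(0,0)
Op 4: place WQ@(4,0)
Op 5: place BB@(1,3)
Op 6: place WB@(2,4)
Op 7: remove (2,4)
Op 8: place BK@(1,2)
Op 9: place WQ@(4,2)
Per-piece attacks for W:
  WQ@(0,1): attacks (0,2) (0,3) (0,0) (1,1) (2,1) (3,1) (4,1) (1,2) (1,0) [ray(0,1) blocked at (0,3); ray(0,-1) blocked at (0,0); ray(1,1) blocked at (1,2)]
  WN@(0,3): attacks (2,4) (1,1) (2,2)
  WQ@(4,0): attacks (4,1) (4,2) (3,0) (2,0) (1,0) (0,0) (3,1) (2,2) (1,3) [ray(0,1) blocked at (4,2); ray(-1,0) blocked at (0,0); ray(-1,1) blocked at (1,3)]
  WQ@(4,2): attacks (4,3) (4,4) (4,1) (4,0) (3,2) (2,2) (1,2) (3,3) (2,4) (3,1) (2,0) [ray(0,-1) blocked at (4,0); ray(-1,0) blocked at (1,2)]
W attacks (4,2): yes

Answer: yes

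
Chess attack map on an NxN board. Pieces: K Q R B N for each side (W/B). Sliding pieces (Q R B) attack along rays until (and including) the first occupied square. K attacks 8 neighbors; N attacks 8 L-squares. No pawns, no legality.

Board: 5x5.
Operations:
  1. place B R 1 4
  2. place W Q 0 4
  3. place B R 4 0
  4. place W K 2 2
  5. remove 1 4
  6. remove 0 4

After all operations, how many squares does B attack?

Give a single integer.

Op 1: place BR@(1,4)
Op 2: place WQ@(0,4)
Op 3: place BR@(4,0)
Op 4: place WK@(2,2)
Op 5: remove (1,4)
Op 6: remove (0,4)
Per-piece attacks for B:
  BR@(4,0): attacks (4,1) (4,2) (4,3) (4,4) (3,0) (2,0) (1,0) (0,0)
Union (8 distinct): (0,0) (1,0) (2,0) (3,0) (4,1) (4,2) (4,3) (4,4)

Answer: 8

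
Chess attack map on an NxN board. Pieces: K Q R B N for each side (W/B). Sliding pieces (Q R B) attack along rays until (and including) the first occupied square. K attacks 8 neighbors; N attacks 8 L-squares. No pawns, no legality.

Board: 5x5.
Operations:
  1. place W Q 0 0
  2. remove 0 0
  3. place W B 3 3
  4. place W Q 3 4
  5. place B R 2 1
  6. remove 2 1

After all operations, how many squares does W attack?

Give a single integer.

Answer: 13

Derivation:
Op 1: place WQ@(0,0)
Op 2: remove (0,0)
Op 3: place WB@(3,3)
Op 4: place WQ@(3,4)
Op 5: place BR@(2,1)
Op 6: remove (2,1)
Per-piece attacks for W:
  WB@(3,3): attacks (4,4) (4,2) (2,4) (2,2) (1,1) (0,0)
  WQ@(3,4): attacks (3,3) (4,4) (2,4) (1,4) (0,4) (4,3) (2,3) (1,2) (0,1) [ray(0,-1) blocked at (3,3)]
Union (13 distinct): (0,0) (0,1) (0,4) (1,1) (1,2) (1,4) (2,2) (2,3) (2,4) (3,3) (4,2) (4,3) (4,4)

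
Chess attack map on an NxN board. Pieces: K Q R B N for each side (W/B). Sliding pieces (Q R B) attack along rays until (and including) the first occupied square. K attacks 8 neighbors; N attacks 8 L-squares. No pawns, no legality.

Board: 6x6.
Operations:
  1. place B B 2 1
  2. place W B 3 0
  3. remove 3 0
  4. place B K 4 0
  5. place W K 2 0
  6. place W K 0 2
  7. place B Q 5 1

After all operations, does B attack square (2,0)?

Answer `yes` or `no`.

Op 1: place BB@(2,1)
Op 2: place WB@(3,0)
Op 3: remove (3,0)
Op 4: place BK@(4,0)
Op 5: place WK@(2,0)
Op 6: place WK@(0,2)
Op 7: place BQ@(5,1)
Per-piece attacks for B:
  BB@(2,1): attacks (3,2) (4,3) (5,4) (3,0) (1,2) (0,3) (1,0)
  BK@(4,0): attacks (4,1) (5,0) (3,0) (5,1) (3,1)
  BQ@(5,1): attacks (5,2) (5,3) (5,4) (5,5) (5,0) (4,1) (3,1) (2,1) (4,2) (3,3) (2,4) (1,5) (4,0) [ray(-1,0) blocked at (2,1); ray(-1,-1) blocked at (4,0)]
B attacks (2,0): no

Answer: no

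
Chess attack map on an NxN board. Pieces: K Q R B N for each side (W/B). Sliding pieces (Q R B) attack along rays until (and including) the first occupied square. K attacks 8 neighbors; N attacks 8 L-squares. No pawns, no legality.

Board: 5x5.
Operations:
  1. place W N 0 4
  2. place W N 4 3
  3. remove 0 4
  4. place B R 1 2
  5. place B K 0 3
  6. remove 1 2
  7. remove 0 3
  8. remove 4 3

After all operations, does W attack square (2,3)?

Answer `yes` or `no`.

Answer: no

Derivation:
Op 1: place WN@(0,4)
Op 2: place WN@(4,3)
Op 3: remove (0,4)
Op 4: place BR@(1,2)
Op 5: place BK@(0,3)
Op 6: remove (1,2)
Op 7: remove (0,3)
Op 8: remove (4,3)
Per-piece attacks for W:
W attacks (2,3): no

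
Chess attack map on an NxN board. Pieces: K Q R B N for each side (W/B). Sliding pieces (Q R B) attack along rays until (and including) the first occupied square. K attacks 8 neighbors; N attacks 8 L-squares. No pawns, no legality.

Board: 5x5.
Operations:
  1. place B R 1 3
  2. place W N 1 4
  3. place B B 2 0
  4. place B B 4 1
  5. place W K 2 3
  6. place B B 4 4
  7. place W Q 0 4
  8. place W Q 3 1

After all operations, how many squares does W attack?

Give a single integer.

Op 1: place BR@(1,3)
Op 2: place WN@(1,4)
Op 3: place BB@(2,0)
Op 4: place BB@(4,1)
Op 5: place WK@(2,3)
Op 6: place BB@(4,4)
Op 7: place WQ@(0,4)
Op 8: place WQ@(3,1)
Per-piece attacks for W:
  WQ@(0,4): attacks (0,3) (0,2) (0,1) (0,0) (1,4) (1,3) [ray(1,0) blocked at (1,4); ray(1,-1) blocked at (1,3)]
  WN@(1,4): attacks (2,2) (3,3) (0,2)
  WK@(2,3): attacks (2,4) (2,2) (3,3) (1,3) (3,4) (3,2) (1,4) (1,2)
  WQ@(3,1): attacks (3,2) (3,3) (3,4) (3,0) (4,1) (2,1) (1,1) (0,1) (4,2) (4,0) (2,2) (1,3) (2,0) [ray(1,0) blocked at (4,1); ray(-1,1) blocked at (1,3); ray(-1,-1) blocked at (2,0)]
Union (19 distinct): (0,0) (0,1) (0,2) (0,3) (1,1) (1,2) (1,3) (1,4) (2,0) (2,1) (2,2) (2,4) (3,0) (3,2) (3,3) (3,4) (4,0) (4,1) (4,2)

Answer: 19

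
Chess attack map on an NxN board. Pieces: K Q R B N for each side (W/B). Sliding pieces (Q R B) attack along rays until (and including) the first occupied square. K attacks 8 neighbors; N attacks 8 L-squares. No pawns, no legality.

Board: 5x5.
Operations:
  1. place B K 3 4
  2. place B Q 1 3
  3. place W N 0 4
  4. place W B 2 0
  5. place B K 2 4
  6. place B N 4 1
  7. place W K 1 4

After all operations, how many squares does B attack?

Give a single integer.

Op 1: place BK@(3,4)
Op 2: place BQ@(1,3)
Op 3: place WN@(0,4)
Op 4: place WB@(2,0)
Op 5: place BK@(2,4)
Op 6: place BN@(4,1)
Op 7: place WK@(1,4)
Per-piece attacks for B:
  BQ@(1,3): attacks (1,4) (1,2) (1,1) (1,0) (2,3) (3,3) (4,3) (0,3) (2,4) (2,2) (3,1) (4,0) (0,4) (0,2) [ray(0,1) blocked at (1,4); ray(1,1) blocked at (2,4); ray(-1,1) blocked at (0,4)]
  BK@(2,4): attacks (2,3) (3,4) (1,4) (3,3) (1,3)
  BK@(3,4): attacks (3,3) (4,4) (2,4) (4,3) (2,3)
  BN@(4,1): attacks (3,3) (2,2) (2,0)
Union (18 distinct): (0,2) (0,3) (0,4) (1,0) (1,1) (1,2) (1,3) (1,4) (2,0) (2,2) (2,3) (2,4) (3,1) (3,3) (3,4) (4,0) (4,3) (4,4)

Answer: 18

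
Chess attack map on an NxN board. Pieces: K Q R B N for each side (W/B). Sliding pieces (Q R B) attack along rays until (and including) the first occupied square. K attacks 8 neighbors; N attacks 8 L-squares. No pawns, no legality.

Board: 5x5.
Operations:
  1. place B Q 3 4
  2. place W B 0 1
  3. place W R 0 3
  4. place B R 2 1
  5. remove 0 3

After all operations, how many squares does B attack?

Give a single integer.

Answer: 16

Derivation:
Op 1: place BQ@(3,4)
Op 2: place WB@(0,1)
Op 3: place WR@(0,3)
Op 4: place BR@(2,1)
Op 5: remove (0,3)
Per-piece attacks for B:
  BR@(2,1): attacks (2,2) (2,3) (2,4) (2,0) (3,1) (4,1) (1,1) (0,1) [ray(-1,0) blocked at (0,1)]
  BQ@(3,4): attacks (3,3) (3,2) (3,1) (3,0) (4,4) (2,4) (1,4) (0,4) (4,3) (2,3) (1,2) (0,1) [ray(-1,-1) blocked at (0,1)]
Union (16 distinct): (0,1) (0,4) (1,1) (1,2) (1,4) (2,0) (2,2) (2,3) (2,4) (3,0) (3,1) (3,2) (3,3) (4,1) (4,3) (4,4)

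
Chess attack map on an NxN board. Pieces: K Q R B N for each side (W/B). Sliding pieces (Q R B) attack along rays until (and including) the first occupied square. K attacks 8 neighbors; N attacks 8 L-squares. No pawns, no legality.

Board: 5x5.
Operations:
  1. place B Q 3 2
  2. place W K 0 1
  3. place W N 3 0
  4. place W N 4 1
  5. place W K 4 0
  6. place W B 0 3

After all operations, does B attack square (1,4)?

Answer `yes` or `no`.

Answer: yes

Derivation:
Op 1: place BQ@(3,2)
Op 2: place WK@(0,1)
Op 3: place WN@(3,0)
Op 4: place WN@(4,1)
Op 5: place WK@(4,0)
Op 6: place WB@(0,3)
Per-piece attacks for B:
  BQ@(3,2): attacks (3,3) (3,4) (3,1) (3,0) (4,2) (2,2) (1,2) (0,2) (4,3) (4,1) (2,3) (1,4) (2,1) (1,0) [ray(0,-1) blocked at (3,0); ray(1,-1) blocked at (4,1)]
B attacks (1,4): yes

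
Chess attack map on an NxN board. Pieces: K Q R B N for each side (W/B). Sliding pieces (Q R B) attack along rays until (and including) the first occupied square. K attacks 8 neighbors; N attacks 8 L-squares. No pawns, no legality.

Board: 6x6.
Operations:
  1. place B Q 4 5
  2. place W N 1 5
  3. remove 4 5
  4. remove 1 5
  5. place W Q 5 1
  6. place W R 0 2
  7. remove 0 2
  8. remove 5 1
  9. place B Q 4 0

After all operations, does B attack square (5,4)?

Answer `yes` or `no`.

Answer: no

Derivation:
Op 1: place BQ@(4,5)
Op 2: place WN@(1,5)
Op 3: remove (4,5)
Op 4: remove (1,5)
Op 5: place WQ@(5,1)
Op 6: place WR@(0,2)
Op 7: remove (0,2)
Op 8: remove (5,1)
Op 9: place BQ@(4,0)
Per-piece attacks for B:
  BQ@(4,0): attacks (4,1) (4,2) (4,3) (4,4) (4,5) (5,0) (3,0) (2,0) (1,0) (0,0) (5,1) (3,1) (2,2) (1,3) (0,4)
B attacks (5,4): no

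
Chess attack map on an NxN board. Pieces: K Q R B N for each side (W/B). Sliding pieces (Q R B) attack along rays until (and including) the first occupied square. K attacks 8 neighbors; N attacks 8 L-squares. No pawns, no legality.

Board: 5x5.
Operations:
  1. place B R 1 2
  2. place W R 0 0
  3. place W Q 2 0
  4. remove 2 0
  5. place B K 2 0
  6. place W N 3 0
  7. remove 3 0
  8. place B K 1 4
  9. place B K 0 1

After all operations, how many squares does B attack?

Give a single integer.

Answer: 17

Derivation:
Op 1: place BR@(1,2)
Op 2: place WR@(0,0)
Op 3: place WQ@(2,0)
Op 4: remove (2,0)
Op 5: place BK@(2,0)
Op 6: place WN@(3,0)
Op 7: remove (3,0)
Op 8: place BK@(1,4)
Op 9: place BK@(0,1)
Per-piece attacks for B:
  BK@(0,1): attacks (0,2) (0,0) (1,1) (1,2) (1,0)
  BR@(1,2): attacks (1,3) (1,4) (1,1) (1,0) (2,2) (3,2) (4,2) (0,2) [ray(0,1) blocked at (1,4)]
  BK@(1,4): attacks (1,3) (2,4) (0,4) (2,3) (0,3)
  BK@(2,0): attacks (2,1) (3,0) (1,0) (3,1) (1,1)
Union (17 distinct): (0,0) (0,2) (0,3) (0,4) (1,0) (1,1) (1,2) (1,3) (1,4) (2,1) (2,2) (2,3) (2,4) (3,0) (3,1) (3,2) (4,2)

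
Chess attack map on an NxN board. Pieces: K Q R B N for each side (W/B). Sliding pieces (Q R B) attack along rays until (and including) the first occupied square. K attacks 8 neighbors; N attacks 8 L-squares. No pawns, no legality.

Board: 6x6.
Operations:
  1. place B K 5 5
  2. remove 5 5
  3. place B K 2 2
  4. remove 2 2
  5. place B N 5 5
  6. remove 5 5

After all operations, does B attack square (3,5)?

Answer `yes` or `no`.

Op 1: place BK@(5,5)
Op 2: remove (5,5)
Op 3: place BK@(2,2)
Op 4: remove (2,2)
Op 5: place BN@(5,5)
Op 6: remove (5,5)
Per-piece attacks for B:
B attacks (3,5): no

Answer: no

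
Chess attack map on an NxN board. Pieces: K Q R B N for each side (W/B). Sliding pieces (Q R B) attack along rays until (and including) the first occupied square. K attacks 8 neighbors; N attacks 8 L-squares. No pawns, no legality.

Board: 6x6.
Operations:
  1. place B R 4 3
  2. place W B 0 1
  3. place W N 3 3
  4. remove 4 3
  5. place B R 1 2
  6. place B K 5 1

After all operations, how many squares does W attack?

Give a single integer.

Op 1: place BR@(4,3)
Op 2: place WB@(0,1)
Op 3: place WN@(3,3)
Op 4: remove (4,3)
Op 5: place BR@(1,2)
Op 6: place BK@(5,1)
Per-piece attacks for W:
  WB@(0,1): attacks (1,2) (1,0) [ray(1,1) blocked at (1,2)]
  WN@(3,3): attacks (4,5) (5,4) (2,5) (1,4) (4,1) (5,2) (2,1) (1,2)
Union (9 distinct): (1,0) (1,2) (1,4) (2,1) (2,5) (4,1) (4,5) (5,2) (5,4)

Answer: 9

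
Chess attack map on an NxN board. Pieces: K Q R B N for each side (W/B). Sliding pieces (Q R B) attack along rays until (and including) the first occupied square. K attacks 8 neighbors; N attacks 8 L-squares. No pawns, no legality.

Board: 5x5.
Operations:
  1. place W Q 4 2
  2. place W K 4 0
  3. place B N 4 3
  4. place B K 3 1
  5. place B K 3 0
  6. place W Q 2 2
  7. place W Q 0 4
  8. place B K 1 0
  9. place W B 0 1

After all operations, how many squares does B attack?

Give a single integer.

Answer: 13

Derivation:
Op 1: place WQ@(4,2)
Op 2: place WK@(4,0)
Op 3: place BN@(4,3)
Op 4: place BK@(3,1)
Op 5: place BK@(3,0)
Op 6: place WQ@(2,2)
Op 7: place WQ@(0,4)
Op 8: place BK@(1,0)
Op 9: place WB@(0,1)
Per-piece attacks for B:
  BK@(1,0): attacks (1,1) (2,0) (0,0) (2,1) (0,1)
  BK@(3,0): attacks (3,1) (4,0) (2,0) (4,1) (2,1)
  BK@(3,1): attacks (3,2) (3,0) (4,1) (2,1) (4,2) (4,0) (2,2) (2,0)
  BN@(4,3): attacks (2,4) (3,1) (2,2)
Union (13 distinct): (0,0) (0,1) (1,1) (2,0) (2,1) (2,2) (2,4) (3,0) (3,1) (3,2) (4,0) (4,1) (4,2)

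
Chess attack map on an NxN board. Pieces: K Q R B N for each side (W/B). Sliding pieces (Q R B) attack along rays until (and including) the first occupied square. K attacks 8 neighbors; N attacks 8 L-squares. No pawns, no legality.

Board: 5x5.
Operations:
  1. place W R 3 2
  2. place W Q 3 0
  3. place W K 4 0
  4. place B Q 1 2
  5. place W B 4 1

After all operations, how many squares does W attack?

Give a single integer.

Op 1: place WR@(3,2)
Op 2: place WQ@(3,0)
Op 3: place WK@(4,0)
Op 4: place BQ@(1,2)
Op 5: place WB@(4,1)
Per-piece attacks for W:
  WQ@(3,0): attacks (3,1) (3,2) (4,0) (2,0) (1,0) (0,0) (4,1) (2,1) (1,2) [ray(0,1) blocked at (3,2); ray(1,0) blocked at (4,0); ray(1,1) blocked at (4,1); ray(-1,1) blocked at (1,2)]
  WR@(3,2): attacks (3,3) (3,4) (3,1) (3,0) (4,2) (2,2) (1,2) [ray(0,-1) blocked at (3,0); ray(-1,0) blocked at (1,2)]
  WK@(4,0): attacks (4,1) (3,0) (3,1)
  WB@(4,1): attacks (3,2) (3,0) [ray(-1,1) blocked at (3,2); ray(-1,-1) blocked at (3,0)]
Union (14 distinct): (0,0) (1,0) (1,2) (2,0) (2,1) (2,2) (3,0) (3,1) (3,2) (3,3) (3,4) (4,0) (4,1) (4,2)

Answer: 14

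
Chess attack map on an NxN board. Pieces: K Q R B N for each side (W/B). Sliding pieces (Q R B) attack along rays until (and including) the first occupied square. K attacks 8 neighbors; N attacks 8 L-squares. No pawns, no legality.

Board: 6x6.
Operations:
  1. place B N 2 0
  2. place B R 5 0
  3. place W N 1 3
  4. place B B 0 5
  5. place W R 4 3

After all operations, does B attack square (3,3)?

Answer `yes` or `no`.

Op 1: place BN@(2,0)
Op 2: place BR@(5,0)
Op 3: place WN@(1,3)
Op 4: place BB@(0,5)
Op 5: place WR@(4,3)
Per-piece attacks for B:
  BB@(0,5): attacks (1,4) (2,3) (3,2) (4,1) (5,0) [ray(1,-1) blocked at (5,0)]
  BN@(2,0): attacks (3,2) (4,1) (1,2) (0,1)
  BR@(5,0): attacks (5,1) (5,2) (5,3) (5,4) (5,5) (4,0) (3,0) (2,0) [ray(-1,0) blocked at (2,0)]
B attacks (3,3): no

Answer: no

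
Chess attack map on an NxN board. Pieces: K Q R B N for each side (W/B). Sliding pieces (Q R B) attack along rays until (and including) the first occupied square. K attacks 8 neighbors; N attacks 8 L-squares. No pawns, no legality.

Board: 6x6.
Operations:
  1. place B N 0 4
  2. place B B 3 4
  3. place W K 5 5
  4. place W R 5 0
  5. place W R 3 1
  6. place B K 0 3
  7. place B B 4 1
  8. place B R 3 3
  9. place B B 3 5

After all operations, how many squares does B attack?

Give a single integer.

Answer: 21

Derivation:
Op 1: place BN@(0,4)
Op 2: place BB@(3,4)
Op 3: place WK@(5,5)
Op 4: place WR@(5,0)
Op 5: place WR@(3,1)
Op 6: place BK@(0,3)
Op 7: place BB@(4,1)
Op 8: place BR@(3,3)
Op 9: place BB@(3,5)
Per-piece attacks for B:
  BK@(0,3): attacks (0,4) (0,2) (1,3) (1,4) (1,2)
  BN@(0,4): attacks (2,5) (1,2) (2,3)
  BR@(3,3): attacks (3,4) (3,2) (3,1) (4,3) (5,3) (2,3) (1,3) (0,3) [ray(0,1) blocked at (3,4); ray(0,-1) blocked at (3,1); ray(-1,0) blocked at (0,3)]
  BB@(3,4): attacks (4,5) (4,3) (5,2) (2,5) (2,3) (1,2) (0,1)
  BB@(3,5): attacks (4,4) (5,3) (2,4) (1,3) (0,2)
  BB@(4,1): attacks (5,2) (5,0) (3,2) (2,3) (1,4) (0,5) (3,0) [ray(1,-1) blocked at (5,0)]
Union (21 distinct): (0,1) (0,2) (0,3) (0,4) (0,5) (1,2) (1,3) (1,4) (2,3) (2,4) (2,5) (3,0) (3,1) (3,2) (3,4) (4,3) (4,4) (4,5) (5,0) (5,2) (5,3)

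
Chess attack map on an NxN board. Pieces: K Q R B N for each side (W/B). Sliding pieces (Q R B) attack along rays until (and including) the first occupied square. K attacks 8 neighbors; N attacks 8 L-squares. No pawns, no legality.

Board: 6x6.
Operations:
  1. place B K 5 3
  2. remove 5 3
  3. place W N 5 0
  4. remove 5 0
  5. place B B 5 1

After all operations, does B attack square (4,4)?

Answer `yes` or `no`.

Answer: no

Derivation:
Op 1: place BK@(5,3)
Op 2: remove (5,3)
Op 3: place WN@(5,0)
Op 4: remove (5,0)
Op 5: place BB@(5,1)
Per-piece attacks for B:
  BB@(5,1): attacks (4,2) (3,3) (2,4) (1,5) (4,0)
B attacks (4,4): no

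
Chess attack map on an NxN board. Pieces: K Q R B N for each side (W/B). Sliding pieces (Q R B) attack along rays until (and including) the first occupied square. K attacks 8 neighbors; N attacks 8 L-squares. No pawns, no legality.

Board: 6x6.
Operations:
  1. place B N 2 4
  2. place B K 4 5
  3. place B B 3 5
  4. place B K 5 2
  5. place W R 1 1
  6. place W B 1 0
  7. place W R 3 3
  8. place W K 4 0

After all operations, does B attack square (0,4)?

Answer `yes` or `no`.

Answer: no

Derivation:
Op 1: place BN@(2,4)
Op 2: place BK@(4,5)
Op 3: place BB@(3,5)
Op 4: place BK@(5,2)
Op 5: place WR@(1,1)
Op 6: place WB@(1,0)
Op 7: place WR@(3,3)
Op 8: place WK@(4,0)
Per-piece attacks for B:
  BN@(2,4): attacks (4,5) (0,5) (3,2) (4,3) (1,2) (0,3)
  BB@(3,5): attacks (4,4) (5,3) (2,4) [ray(-1,-1) blocked at (2,4)]
  BK@(4,5): attacks (4,4) (5,5) (3,5) (5,4) (3,4)
  BK@(5,2): attacks (5,3) (5,1) (4,2) (4,3) (4,1)
B attacks (0,4): no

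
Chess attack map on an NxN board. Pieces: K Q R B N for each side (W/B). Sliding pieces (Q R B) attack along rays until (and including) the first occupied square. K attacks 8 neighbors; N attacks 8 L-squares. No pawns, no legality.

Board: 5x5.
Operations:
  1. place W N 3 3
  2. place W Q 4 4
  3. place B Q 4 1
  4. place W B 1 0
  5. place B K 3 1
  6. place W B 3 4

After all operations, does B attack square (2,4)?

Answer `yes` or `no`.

Answer: no

Derivation:
Op 1: place WN@(3,3)
Op 2: place WQ@(4,4)
Op 3: place BQ@(4,1)
Op 4: place WB@(1,0)
Op 5: place BK@(3,1)
Op 6: place WB@(3,4)
Per-piece attacks for B:
  BK@(3,1): attacks (3,2) (3,0) (4,1) (2,1) (4,2) (4,0) (2,2) (2,0)
  BQ@(4,1): attacks (4,2) (4,3) (4,4) (4,0) (3,1) (3,2) (2,3) (1,4) (3,0) [ray(0,1) blocked at (4,4); ray(-1,0) blocked at (3,1)]
B attacks (2,4): no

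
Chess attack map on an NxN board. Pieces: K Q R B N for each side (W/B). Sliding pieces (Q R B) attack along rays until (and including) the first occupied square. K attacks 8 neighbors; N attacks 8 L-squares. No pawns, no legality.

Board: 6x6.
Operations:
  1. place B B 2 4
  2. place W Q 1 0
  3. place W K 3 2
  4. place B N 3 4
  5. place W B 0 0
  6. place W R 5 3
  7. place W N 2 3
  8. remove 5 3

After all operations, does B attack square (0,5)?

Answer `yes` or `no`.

Answer: no

Derivation:
Op 1: place BB@(2,4)
Op 2: place WQ@(1,0)
Op 3: place WK@(3,2)
Op 4: place BN@(3,4)
Op 5: place WB@(0,0)
Op 6: place WR@(5,3)
Op 7: place WN@(2,3)
Op 8: remove (5,3)
Per-piece attacks for B:
  BB@(2,4): attacks (3,5) (3,3) (4,2) (5,1) (1,5) (1,3) (0,2)
  BN@(3,4): attacks (5,5) (1,5) (4,2) (5,3) (2,2) (1,3)
B attacks (0,5): no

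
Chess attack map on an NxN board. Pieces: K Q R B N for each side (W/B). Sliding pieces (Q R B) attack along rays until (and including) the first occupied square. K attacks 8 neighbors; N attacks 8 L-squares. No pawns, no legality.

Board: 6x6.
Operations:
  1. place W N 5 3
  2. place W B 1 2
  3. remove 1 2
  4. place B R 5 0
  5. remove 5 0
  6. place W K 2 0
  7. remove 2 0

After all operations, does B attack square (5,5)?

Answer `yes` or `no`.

Answer: no

Derivation:
Op 1: place WN@(5,3)
Op 2: place WB@(1,2)
Op 3: remove (1,2)
Op 4: place BR@(5,0)
Op 5: remove (5,0)
Op 6: place WK@(2,0)
Op 7: remove (2,0)
Per-piece attacks for B:
B attacks (5,5): no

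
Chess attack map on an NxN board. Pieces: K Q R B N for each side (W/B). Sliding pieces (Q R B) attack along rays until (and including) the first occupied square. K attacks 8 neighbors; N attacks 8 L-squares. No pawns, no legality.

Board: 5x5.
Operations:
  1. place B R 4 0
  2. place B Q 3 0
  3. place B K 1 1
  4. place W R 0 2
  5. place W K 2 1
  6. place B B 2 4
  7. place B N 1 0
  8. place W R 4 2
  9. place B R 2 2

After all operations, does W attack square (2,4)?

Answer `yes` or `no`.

Op 1: place BR@(4,0)
Op 2: place BQ@(3,0)
Op 3: place BK@(1,1)
Op 4: place WR@(0,2)
Op 5: place WK@(2,1)
Op 6: place BB@(2,4)
Op 7: place BN@(1,0)
Op 8: place WR@(4,2)
Op 9: place BR@(2,2)
Per-piece attacks for W:
  WR@(0,2): attacks (0,3) (0,4) (0,1) (0,0) (1,2) (2,2) [ray(1,0) blocked at (2,2)]
  WK@(2,1): attacks (2,2) (2,0) (3,1) (1,1) (3,2) (3,0) (1,2) (1,0)
  WR@(4,2): attacks (4,3) (4,4) (4,1) (4,0) (3,2) (2,2) [ray(0,-1) blocked at (4,0); ray(-1,0) blocked at (2,2)]
W attacks (2,4): no

Answer: no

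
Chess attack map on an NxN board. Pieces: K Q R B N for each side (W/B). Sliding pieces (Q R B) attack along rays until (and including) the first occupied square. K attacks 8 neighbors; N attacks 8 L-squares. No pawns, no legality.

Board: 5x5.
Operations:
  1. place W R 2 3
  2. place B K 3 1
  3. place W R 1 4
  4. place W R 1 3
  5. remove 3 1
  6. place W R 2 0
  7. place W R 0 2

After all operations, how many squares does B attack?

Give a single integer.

Answer: 0

Derivation:
Op 1: place WR@(2,3)
Op 2: place BK@(3,1)
Op 3: place WR@(1,4)
Op 4: place WR@(1,3)
Op 5: remove (3,1)
Op 6: place WR@(2,0)
Op 7: place WR@(0,2)
Per-piece attacks for B:
Union (0 distinct): (none)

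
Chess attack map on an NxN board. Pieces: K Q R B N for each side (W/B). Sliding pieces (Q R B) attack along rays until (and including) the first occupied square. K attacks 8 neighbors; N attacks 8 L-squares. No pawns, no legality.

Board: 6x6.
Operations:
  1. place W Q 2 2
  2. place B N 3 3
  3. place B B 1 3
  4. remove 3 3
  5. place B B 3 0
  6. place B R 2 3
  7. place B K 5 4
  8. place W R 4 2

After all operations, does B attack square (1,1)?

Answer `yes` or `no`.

Answer: no

Derivation:
Op 1: place WQ@(2,2)
Op 2: place BN@(3,3)
Op 3: place BB@(1,3)
Op 4: remove (3,3)
Op 5: place BB@(3,0)
Op 6: place BR@(2,3)
Op 7: place BK@(5,4)
Op 8: place WR@(4,2)
Per-piece attacks for B:
  BB@(1,3): attacks (2,4) (3,5) (2,2) (0,4) (0,2) [ray(1,-1) blocked at (2,2)]
  BR@(2,3): attacks (2,4) (2,5) (2,2) (3,3) (4,3) (5,3) (1,3) [ray(0,-1) blocked at (2,2); ray(-1,0) blocked at (1,3)]
  BB@(3,0): attacks (4,1) (5,2) (2,1) (1,2) (0,3)
  BK@(5,4): attacks (5,5) (5,3) (4,4) (4,5) (4,3)
B attacks (1,1): no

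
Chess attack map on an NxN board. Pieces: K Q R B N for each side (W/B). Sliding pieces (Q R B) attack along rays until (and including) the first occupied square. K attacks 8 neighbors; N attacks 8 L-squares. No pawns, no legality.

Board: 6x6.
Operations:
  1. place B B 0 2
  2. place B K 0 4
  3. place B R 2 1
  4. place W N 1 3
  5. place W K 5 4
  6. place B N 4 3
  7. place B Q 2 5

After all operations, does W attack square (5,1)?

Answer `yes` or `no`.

Op 1: place BB@(0,2)
Op 2: place BK@(0,4)
Op 3: place BR@(2,1)
Op 4: place WN@(1,3)
Op 5: place WK@(5,4)
Op 6: place BN@(4,3)
Op 7: place BQ@(2,5)
Per-piece attacks for W:
  WN@(1,3): attacks (2,5) (3,4) (0,5) (2,1) (3,2) (0,1)
  WK@(5,4): attacks (5,5) (5,3) (4,4) (4,5) (4,3)
W attacks (5,1): no

Answer: no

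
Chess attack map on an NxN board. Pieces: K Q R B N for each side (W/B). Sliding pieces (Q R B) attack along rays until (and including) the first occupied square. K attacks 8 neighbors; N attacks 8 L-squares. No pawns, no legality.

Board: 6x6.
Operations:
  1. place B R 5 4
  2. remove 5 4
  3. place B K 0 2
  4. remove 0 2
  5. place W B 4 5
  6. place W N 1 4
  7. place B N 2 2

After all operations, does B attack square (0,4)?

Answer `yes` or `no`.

Answer: no

Derivation:
Op 1: place BR@(5,4)
Op 2: remove (5,4)
Op 3: place BK@(0,2)
Op 4: remove (0,2)
Op 5: place WB@(4,5)
Op 6: place WN@(1,4)
Op 7: place BN@(2,2)
Per-piece attacks for B:
  BN@(2,2): attacks (3,4) (4,3) (1,4) (0,3) (3,0) (4,1) (1,0) (0,1)
B attacks (0,4): no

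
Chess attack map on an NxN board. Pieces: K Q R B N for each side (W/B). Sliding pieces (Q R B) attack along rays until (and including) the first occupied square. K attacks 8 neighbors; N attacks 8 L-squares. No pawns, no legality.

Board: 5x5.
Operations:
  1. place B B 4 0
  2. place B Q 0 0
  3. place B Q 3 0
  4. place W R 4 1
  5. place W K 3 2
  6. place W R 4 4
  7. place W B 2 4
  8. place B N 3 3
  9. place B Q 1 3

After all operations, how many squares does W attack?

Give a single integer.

Answer: 15

Derivation:
Op 1: place BB@(4,0)
Op 2: place BQ@(0,0)
Op 3: place BQ@(3,0)
Op 4: place WR@(4,1)
Op 5: place WK@(3,2)
Op 6: place WR@(4,4)
Op 7: place WB@(2,4)
Op 8: place BN@(3,3)
Op 9: place BQ@(1,3)
Per-piece attacks for W:
  WB@(2,4): attacks (3,3) (1,3) [ray(1,-1) blocked at (3,3); ray(-1,-1) blocked at (1,3)]
  WK@(3,2): attacks (3,3) (3,1) (4,2) (2,2) (4,3) (4,1) (2,3) (2,1)
  WR@(4,1): attacks (4,2) (4,3) (4,4) (4,0) (3,1) (2,1) (1,1) (0,1) [ray(0,1) blocked at (4,4); ray(0,-1) blocked at (4,0)]
  WR@(4,4): attacks (4,3) (4,2) (4,1) (3,4) (2,4) [ray(0,-1) blocked at (4,1); ray(-1,0) blocked at (2,4)]
Union (15 distinct): (0,1) (1,1) (1,3) (2,1) (2,2) (2,3) (2,4) (3,1) (3,3) (3,4) (4,0) (4,1) (4,2) (4,3) (4,4)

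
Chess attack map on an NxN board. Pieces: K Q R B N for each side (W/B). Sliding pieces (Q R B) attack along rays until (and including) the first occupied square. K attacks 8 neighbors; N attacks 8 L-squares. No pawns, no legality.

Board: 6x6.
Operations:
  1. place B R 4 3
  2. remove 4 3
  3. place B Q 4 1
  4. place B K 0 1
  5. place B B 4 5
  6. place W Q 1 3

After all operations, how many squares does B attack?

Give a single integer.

Op 1: place BR@(4,3)
Op 2: remove (4,3)
Op 3: place BQ@(4,1)
Op 4: place BK@(0,1)
Op 5: place BB@(4,5)
Op 6: place WQ@(1,3)
Per-piece attacks for B:
  BK@(0,1): attacks (0,2) (0,0) (1,1) (1,2) (1,0)
  BQ@(4,1): attacks (4,2) (4,3) (4,4) (4,5) (4,0) (5,1) (3,1) (2,1) (1,1) (0,1) (5,2) (5,0) (3,2) (2,3) (1,4) (0,5) (3,0) [ray(0,1) blocked at (4,5); ray(-1,0) blocked at (0,1)]
  BB@(4,5): attacks (5,4) (3,4) (2,3) (1,2) (0,1) [ray(-1,-1) blocked at (0,1)]
Union (23 distinct): (0,0) (0,1) (0,2) (0,5) (1,0) (1,1) (1,2) (1,4) (2,1) (2,3) (3,0) (3,1) (3,2) (3,4) (4,0) (4,2) (4,3) (4,4) (4,5) (5,0) (5,1) (5,2) (5,4)

Answer: 23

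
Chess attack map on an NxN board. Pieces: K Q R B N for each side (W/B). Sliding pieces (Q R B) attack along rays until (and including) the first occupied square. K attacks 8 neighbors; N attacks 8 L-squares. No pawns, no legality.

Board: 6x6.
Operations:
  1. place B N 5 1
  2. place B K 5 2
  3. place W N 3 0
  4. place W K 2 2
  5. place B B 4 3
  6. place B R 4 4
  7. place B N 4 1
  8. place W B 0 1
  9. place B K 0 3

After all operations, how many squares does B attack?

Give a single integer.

Op 1: place BN@(5,1)
Op 2: place BK@(5,2)
Op 3: place WN@(3,0)
Op 4: place WK@(2,2)
Op 5: place BB@(4,3)
Op 6: place BR@(4,4)
Op 7: place BN@(4,1)
Op 8: place WB@(0,1)
Op 9: place BK@(0,3)
Per-piece attacks for B:
  BK@(0,3): attacks (0,4) (0,2) (1,3) (1,4) (1,2)
  BN@(4,1): attacks (5,3) (3,3) (2,2) (2,0)
  BB@(4,3): attacks (5,4) (5,2) (3,4) (2,5) (3,2) (2,1) (1,0) [ray(1,-1) blocked at (5,2)]
  BR@(4,4): attacks (4,5) (4,3) (5,4) (3,4) (2,4) (1,4) (0,4) [ray(0,-1) blocked at (4,3)]
  BN@(5,1): attacks (4,3) (3,2) (3,0)
  BK@(5,2): attacks (5,3) (5,1) (4,2) (4,3) (4,1)
Union (23 distinct): (0,2) (0,4) (1,0) (1,2) (1,3) (1,4) (2,0) (2,1) (2,2) (2,4) (2,5) (3,0) (3,2) (3,3) (3,4) (4,1) (4,2) (4,3) (4,5) (5,1) (5,2) (5,3) (5,4)

Answer: 23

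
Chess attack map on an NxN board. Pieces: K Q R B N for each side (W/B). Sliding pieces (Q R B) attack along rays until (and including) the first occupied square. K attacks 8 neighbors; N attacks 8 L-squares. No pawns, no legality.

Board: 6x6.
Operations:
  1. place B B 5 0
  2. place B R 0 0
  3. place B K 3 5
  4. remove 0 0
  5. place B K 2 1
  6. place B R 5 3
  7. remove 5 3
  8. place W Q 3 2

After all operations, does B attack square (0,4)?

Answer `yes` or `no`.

Answer: no

Derivation:
Op 1: place BB@(5,0)
Op 2: place BR@(0,0)
Op 3: place BK@(3,5)
Op 4: remove (0,0)
Op 5: place BK@(2,1)
Op 6: place BR@(5,3)
Op 7: remove (5,3)
Op 8: place WQ@(3,2)
Per-piece attacks for B:
  BK@(2,1): attacks (2,2) (2,0) (3,1) (1,1) (3,2) (3,0) (1,2) (1,0)
  BK@(3,5): attacks (3,4) (4,5) (2,5) (4,4) (2,4)
  BB@(5,0): attacks (4,1) (3,2) [ray(-1,1) blocked at (3,2)]
B attacks (0,4): no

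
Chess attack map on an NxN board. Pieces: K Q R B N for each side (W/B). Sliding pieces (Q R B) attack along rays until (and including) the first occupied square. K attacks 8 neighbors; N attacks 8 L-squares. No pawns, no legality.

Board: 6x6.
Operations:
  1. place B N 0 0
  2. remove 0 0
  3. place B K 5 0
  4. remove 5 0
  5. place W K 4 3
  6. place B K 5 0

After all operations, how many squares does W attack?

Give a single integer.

Op 1: place BN@(0,0)
Op 2: remove (0,0)
Op 3: place BK@(5,0)
Op 4: remove (5,0)
Op 5: place WK@(4,3)
Op 6: place BK@(5,0)
Per-piece attacks for W:
  WK@(4,3): attacks (4,4) (4,2) (5,3) (3,3) (5,4) (5,2) (3,4) (3,2)
Union (8 distinct): (3,2) (3,3) (3,4) (4,2) (4,4) (5,2) (5,3) (5,4)

Answer: 8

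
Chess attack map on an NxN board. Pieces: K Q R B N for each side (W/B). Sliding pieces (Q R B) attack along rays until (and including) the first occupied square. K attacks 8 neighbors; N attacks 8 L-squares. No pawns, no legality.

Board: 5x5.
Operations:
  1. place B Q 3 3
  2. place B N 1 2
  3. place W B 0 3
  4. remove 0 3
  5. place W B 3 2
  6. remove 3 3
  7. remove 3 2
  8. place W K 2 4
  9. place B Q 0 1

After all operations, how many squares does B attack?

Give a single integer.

Answer: 13

Derivation:
Op 1: place BQ@(3,3)
Op 2: place BN@(1,2)
Op 3: place WB@(0,3)
Op 4: remove (0,3)
Op 5: place WB@(3,2)
Op 6: remove (3,3)
Op 7: remove (3,2)
Op 8: place WK@(2,4)
Op 9: place BQ@(0,1)
Per-piece attacks for B:
  BQ@(0,1): attacks (0,2) (0,3) (0,4) (0,0) (1,1) (2,1) (3,1) (4,1) (1,2) (1,0) [ray(1,1) blocked at (1,2)]
  BN@(1,2): attacks (2,4) (3,3) (0,4) (2,0) (3,1) (0,0)
Union (13 distinct): (0,0) (0,2) (0,3) (0,4) (1,0) (1,1) (1,2) (2,0) (2,1) (2,4) (3,1) (3,3) (4,1)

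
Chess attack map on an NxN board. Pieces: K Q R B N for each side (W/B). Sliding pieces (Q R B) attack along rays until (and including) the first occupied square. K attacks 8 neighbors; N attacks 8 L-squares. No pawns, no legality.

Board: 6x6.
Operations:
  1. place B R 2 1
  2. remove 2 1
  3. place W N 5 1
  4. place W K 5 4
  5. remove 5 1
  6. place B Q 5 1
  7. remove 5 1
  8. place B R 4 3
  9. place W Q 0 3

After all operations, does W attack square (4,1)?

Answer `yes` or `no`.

Answer: no

Derivation:
Op 1: place BR@(2,1)
Op 2: remove (2,1)
Op 3: place WN@(5,1)
Op 4: place WK@(5,4)
Op 5: remove (5,1)
Op 6: place BQ@(5,1)
Op 7: remove (5,1)
Op 8: place BR@(4,3)
Op 9: place WQ@(0,3)
Per-piece attacks for W:
  WQ@(0,3): attacks (0,4) (0,5) (0,2) (0,1) (0,0) (1,3) (2,3) (3,3) (4,3) (1,4) (2,5) (1,2) (2,1) (3,0) [ray(1,0) blocked at (4,3)]
  WK@(5,4): attacks (5,5) (5,3) (4,4) (4,5) (4,3)
W attacks (4,1): no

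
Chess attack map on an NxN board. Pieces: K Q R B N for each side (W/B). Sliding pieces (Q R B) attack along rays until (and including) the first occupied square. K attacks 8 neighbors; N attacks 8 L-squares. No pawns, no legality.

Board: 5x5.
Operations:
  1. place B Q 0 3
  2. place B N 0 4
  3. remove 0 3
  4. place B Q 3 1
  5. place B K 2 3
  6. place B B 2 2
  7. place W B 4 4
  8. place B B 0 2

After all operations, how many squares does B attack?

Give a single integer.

Op 1: place BQ@(0,3)
Op 2: place BN@(0,4)
Op 3: remove (0,3)
Op 4: place BQ@(3,1)
Op 5: place BK@(2,3)
Op 6: place BB@(2,2)
Op 7: place WB@(4,4)
Op 8: place BB@(0,2)
Per-piece attacks for B:
  BB@(0,2): attacks (1,3) (2,4) (1,1) (2,0)
  BN@(0,4): attacks (1,2) (2,3)
  BB@(2,2): attacks (3,3) (4,4) (3,1) (1,3) (0,4) (1,1) (0,0) [ray(1,1) blocked at (4,4); ray(1,-1) blocked at (3,1); ray(-1,1) blocked at (0,4)]
  BK@(2,3): attacks (2,4) (2,2) (3,3) (1,3) (3,4) (3,2) (1,4) (1,2)
  BQ@(3,1): attacks (3,2) (3,3) (3,4) (3,0) (4,1) (2,1) (1,1) (0,1) (4,2) (4,0) (2,2) (2,0) [ray(-1,1) blocked at (2,2)]
Union (21 distinct): (0,0) (0,1) (0,4) (1,1) (1,2) (1,3) (1,4) (2,0) (2,1) (2,2) (2,3) (2,4) (3,0) (3,1) (3,2) (3,3) (3,4) (4,0) (4,1) (4,2) (4,4)

Answer: 21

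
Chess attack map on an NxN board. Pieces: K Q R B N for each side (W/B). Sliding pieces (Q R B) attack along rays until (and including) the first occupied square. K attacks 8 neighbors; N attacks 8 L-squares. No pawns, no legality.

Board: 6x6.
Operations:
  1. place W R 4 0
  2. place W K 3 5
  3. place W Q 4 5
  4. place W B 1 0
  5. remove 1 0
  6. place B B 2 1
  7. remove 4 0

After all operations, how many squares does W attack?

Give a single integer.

Op 1: place WR@(4,0)
Op 2: place WK@(3,5)
Op 3: place WQ@(4,5)
Op 4: place WB@(1,0)
Op 5: remove (1,0)
Op 6: place BB@(2,1)
Op 7: remove (4,0)
Per-piece attacks for W:
  WK@(3,5): attacks (3,4) (4,5) (2,5) (4,4) (2,4)
  WQ@(4,5): attacks (4,4) (4,3) (4,2) (4,1) (4,0) (5,5) (3,5) (5,4) (3,4) (2,3) (1,2) (0,1) [ray(-1,0) blocked at (3,5)]
Union (15 distinct): (0,1) (1,2) (2,3) (2,4) (2,5) (3,4) (3,5) (4,0) (4,1) (4,2) (4,3) (4,4) (4,5) (5,4) (5,5)

Answer: 15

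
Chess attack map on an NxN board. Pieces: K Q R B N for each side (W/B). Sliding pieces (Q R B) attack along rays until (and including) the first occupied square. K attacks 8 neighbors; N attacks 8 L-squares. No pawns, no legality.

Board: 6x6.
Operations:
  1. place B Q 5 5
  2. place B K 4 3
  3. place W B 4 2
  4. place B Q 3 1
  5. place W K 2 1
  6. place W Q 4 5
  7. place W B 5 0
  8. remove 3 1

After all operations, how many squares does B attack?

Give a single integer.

Op 1: place BQ@(5,5)
Op 2: place BK@(4,3)
Op 3: place WB@(4,2)
Op 4: place BQ@(3,1)
Op 5: place WK@(2,1)
Op 6: place WQ@(4,5)
Op 7: place WB@(5,0)
Op 8: remove (3,1)
Per-piece attacks for B:
  BK@(4,3): attacks (4,4) (4,2) (5,3) (3,3) (5,4) (5,2) (3,4) (3,2)
  BQ@(5,5): attacks (5,4) (5,3) (5,2) (5,1) (5,0) (4,5) (4,4) (3,3) (2,2) (1,1) (0,0) [ray(0,-1) blocked at (5,0); ray(-1,0) blocked at (4,5)]
Union (14 distinct): (0,0) (1,1) (2,2) (3,2) (3,3) (3,4) (4,2) (4,4) (4,5) (5,0) (5,1) (5,2) (5,3) (5,4)

Answer: 14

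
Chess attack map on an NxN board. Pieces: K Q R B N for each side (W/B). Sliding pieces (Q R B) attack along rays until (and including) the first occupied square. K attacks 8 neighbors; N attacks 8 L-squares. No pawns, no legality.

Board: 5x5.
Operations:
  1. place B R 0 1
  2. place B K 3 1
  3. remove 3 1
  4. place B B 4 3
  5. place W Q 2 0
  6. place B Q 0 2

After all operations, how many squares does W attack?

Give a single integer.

Op 1: place BR@(0,1)
Op 2: place BK@(3,1)
Op 3: remove (3,1)
Op 4: place BB@(4,3)
Op 5: place WQ@(2,0)
Op 6: place BQ@(0,2)
Per-piece attacks for W:
  WQ@(2,0): attacks (2,1) (2,2) (2,3) (2,4) (3,0) (4,0) (1,0) (0,0) (3,1) (4,2) (1,1) (0,2) [ray(-1,1) blocked at (0,2)]
Union (12 distinct): (0,0) (0,2) (1,0) (1,1) (2,1) (2,2) (2,3) (2,4) (3,0) (3,1) (4,0) (4,2)

Answer: 12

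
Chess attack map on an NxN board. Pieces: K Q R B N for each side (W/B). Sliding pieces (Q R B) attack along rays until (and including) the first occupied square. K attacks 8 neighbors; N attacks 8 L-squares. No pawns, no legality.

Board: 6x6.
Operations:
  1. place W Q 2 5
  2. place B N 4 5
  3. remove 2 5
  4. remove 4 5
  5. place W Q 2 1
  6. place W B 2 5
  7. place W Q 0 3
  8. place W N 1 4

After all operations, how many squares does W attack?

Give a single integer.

Answer: 29

Derivation:
Op 1: place WQ@(2,5)
Op 2: place BN@(4,5)
Op 3: remove (2,5)
Op 4: remove (4,5)
Op 5: place WQ@(2,1)
Op 6: place WB@(2,5)
Op 7: place WQ@(0,3)
Op 8: place WN@(1,4)
Per-piece attacks for W:
  WQ@(0,3): attacks (0,4) (0,5) (0,2) (0,1) (0,0) (1,3) (2,3) (3,3) (4,3) (5,3) (1,4) (1,2) (2,1) [ray(1,1) blocked at (1,4); ray(1,-1) blocked at (2,1)]
  WN@(1,4): attacks (3,5) (2,2) (3,3) (0,2)
  WQ@(2,1): attacks (2,2) (2,3) (2,4) (2,5) (2,0) (3,1) (4,1) (5,1) (1,1) (0,1) (3,2) (4,3) (5,4) (3,0) (1,2) (0,3) (1,0) [ray(0,1) blocked at (2,5); ray(-1,1) blocked at (0,3)]
  WB@(2,5): attacks (3,4) (4,3) (5,2) (1,4) [ray(-1,-1) blocked at (1,4)]
Union (29 distinct): (0,0) (0,1) (0,2) (0,3) (0,4) (0,5) (1,0) (1,1) (1,2) (1,3) (1,4) (2,0) (2,1) (2,2) (2,3) (2,4) (2,5) (3,0) (3,1) (3,2) (3,3) (3,4) (3,5) (4,1) (4,3) (5,1) (5,2) (5,3) (5,4)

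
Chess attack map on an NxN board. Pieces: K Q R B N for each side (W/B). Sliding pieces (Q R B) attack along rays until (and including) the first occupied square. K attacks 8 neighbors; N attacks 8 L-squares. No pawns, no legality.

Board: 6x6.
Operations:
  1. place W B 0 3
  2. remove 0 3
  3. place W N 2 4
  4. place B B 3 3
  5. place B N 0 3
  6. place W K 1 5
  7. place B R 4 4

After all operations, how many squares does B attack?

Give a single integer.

Answer: 14

Derivation:
Op 1: place WB@(0,3)
Op 2: remove (0,3)
Op 3: place WN@(2,4)
Op 4: place BB@(3,3)
Op 5: place BN@(0,3)
Op 6: place WK@(1,5)
Op 7: place BR@(4,4)
Per-piece attacks for B:
  BN@(0,3): attacks (1,5) (2,4) (1,1) (2,2)
  BB@(3,3): attacks (4,4) (4,2) (5,1) (2,4) (2,2) (1,1) (0,0) [ray(1,1) blocked at (4,4); ray(-1,1) blocked at (2,4)]
  BR@(4,4): attacks (4,5) (4,3) (4,2) (4,1) (4,0) (5,4) (3,4) (2,4) [ray(-1,0) blocked at (2,4)]
Union (14 distinct): (0,0) (1,1) (1,5) (2,2) (2,4) (3,4) (4,0) (4,1) (4,2) (4,3) (4,4) (4,5) (5,1) (5,4)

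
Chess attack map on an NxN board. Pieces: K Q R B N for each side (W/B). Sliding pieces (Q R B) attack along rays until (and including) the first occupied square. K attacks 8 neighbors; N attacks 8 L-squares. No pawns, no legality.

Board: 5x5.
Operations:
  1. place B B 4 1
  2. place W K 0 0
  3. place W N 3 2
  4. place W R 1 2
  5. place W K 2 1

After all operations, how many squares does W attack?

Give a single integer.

Op 1: place BB@(4,1)
Op 2: place WK@(0,0)
Op 3: place WN@(3,2)
Op 4: place WR@(1,2)
Op 5: place WK@(2,1)
Per-piece attacks for W:
  WK@(0,0): attacks (0,1) (1,0) (1,1)
  WR@(1,2): attacks (1,3) (1,4) (1,1) (1,0) (2,2) (3,2) (0,2) [ray(1,0) blocked at (3,2)]
  WK@(2,1): attacks (2,2) (2,0) (3,1) (1,1) (3,2) (3,0) (1,2) (1,0)
  WN@(3,2): attacks (4,4) (2,4) (1,3) (4,0) (2,0) (1,1)
Union (15 distinct): (0,1) (0,2) (1,0) (1,1) (1,2) (1,3) (1,4) (2,0) (2,2) (2,4) (3,0) (3,1) (3,2) (4,0) (4,4)

Answer: 15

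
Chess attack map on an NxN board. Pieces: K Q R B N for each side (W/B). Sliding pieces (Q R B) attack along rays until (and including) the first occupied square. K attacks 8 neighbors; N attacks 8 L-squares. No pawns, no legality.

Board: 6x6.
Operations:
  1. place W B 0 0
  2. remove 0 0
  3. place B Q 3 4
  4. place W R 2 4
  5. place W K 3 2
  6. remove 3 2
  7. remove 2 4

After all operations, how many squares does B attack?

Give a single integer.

Op 1: place WB@(0,0)
Op 2: remove (0,0)
Op 3: place BQ@(3,4)
Op 4: place WR@(2,4)
Op 5: place WK@(3,2)
Op 6: remove (3,2)
Op 7: remove (2,4)
Per-piece attacks for B:
  BQ@(3,4): attacks (3,5) (3,3) (3,2) (3,1) (3,0) (4,4) (5,4) (2,4) (1,4) (0,4) (4,5) (4,3) (5,2) (2,5) (2,3) (1,2) (0,1)
Union (17 distinct): (0,1) (0,4) (1,2) (1,4) (2,3) (2,4) (2,5) (3,0) (3,1) (3,2) (3,3) (3,5) (4,3) (4,4) (4,5) (5,2) (5,4)

Answer: 17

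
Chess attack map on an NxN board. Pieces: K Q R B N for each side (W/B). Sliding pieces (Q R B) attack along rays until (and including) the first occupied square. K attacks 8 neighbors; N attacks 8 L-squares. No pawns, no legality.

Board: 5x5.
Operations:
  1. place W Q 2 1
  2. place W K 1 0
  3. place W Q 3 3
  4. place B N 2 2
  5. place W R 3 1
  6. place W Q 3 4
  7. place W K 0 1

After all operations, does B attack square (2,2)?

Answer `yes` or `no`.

Answer: no

Derivation:
Op 1: place WQ@(2,1)
Op 2: place WK@(1,0)
Op 3: place WQ@(3,3)
Op 4: place BN@(2,2)
Op 5: place WR@(3,1)
Op 6: place WQ@(3,4)
Op 7: place WK@(0,1)
Per-piece attacks for B:
  BN@(2,2): attacks (3,4) (4,3) (1,4) (0,3) (3,0) (4,1) (1,0) (0,1)
B attacks (2,2): no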